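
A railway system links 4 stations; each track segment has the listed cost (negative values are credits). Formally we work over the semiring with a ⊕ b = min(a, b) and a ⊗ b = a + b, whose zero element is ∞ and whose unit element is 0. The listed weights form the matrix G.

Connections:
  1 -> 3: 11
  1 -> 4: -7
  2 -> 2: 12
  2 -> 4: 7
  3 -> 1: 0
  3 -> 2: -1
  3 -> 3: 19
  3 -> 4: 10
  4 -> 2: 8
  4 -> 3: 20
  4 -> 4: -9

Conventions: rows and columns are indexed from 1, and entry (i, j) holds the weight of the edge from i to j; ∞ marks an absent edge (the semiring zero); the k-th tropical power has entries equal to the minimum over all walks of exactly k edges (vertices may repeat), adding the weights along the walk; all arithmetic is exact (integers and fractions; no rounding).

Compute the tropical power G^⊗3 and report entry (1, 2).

G^⊗2:
  [11, 1, 13, -16]
  [∞, 15, 27, -2]
  [19, 11, 11, -7]
  [20, -1, 11, -18]
G^⊗3:
  [13, -8, 4, -25]
  [27, 6, 18, -11]
  [11, 1, 13, -16]
  [11, -10, 2, -27]
Key observation: the optimum is the walk 1->4->4->2, with weight (-7) + (-9) + 8 = -8.
Optimal value attained by: walk 1->4->4->2.
Answer: (G^⊗3)[1][2] = -8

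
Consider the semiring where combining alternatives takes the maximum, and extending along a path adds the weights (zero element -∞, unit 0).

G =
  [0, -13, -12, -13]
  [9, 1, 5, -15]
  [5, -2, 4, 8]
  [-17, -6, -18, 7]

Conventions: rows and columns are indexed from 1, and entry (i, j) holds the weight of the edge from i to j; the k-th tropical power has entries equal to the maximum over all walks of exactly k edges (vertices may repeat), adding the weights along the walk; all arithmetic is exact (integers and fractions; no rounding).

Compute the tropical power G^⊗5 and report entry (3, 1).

G^⊗2:
  [0, -12, -8, -4]
  [10, 3, 9, 13]
  [9, 2, 8, 15]
  [3, 1, -1, 14]
G^⊗3:
  [0, -10, -4, 3]
  [14, 7, 13, 20]
  [13, 9, 12, 22]
  [10, 8, 6, 21]
G^⊗4:
  [1, -3, 0, 10]
  [18, 14, 17, 27]
  [18, 16, 16, 29]
  [17, 15, 13, 28]
G^⊗5:
  [6, 4, 4, 17]
  [23, 21, 21, 34]
  [25, 23, 21, 36]
  [24, 22, 20, 35]
Key observation: the optimum is the walk 3->4->4->4->2->1, with weight 8 + 7 + 7 + (-6) + 9 = 25.
Optimal value attained by: walk 3->4->4->4->2->1.
Answer: (G^⊗5)[3][1] = 25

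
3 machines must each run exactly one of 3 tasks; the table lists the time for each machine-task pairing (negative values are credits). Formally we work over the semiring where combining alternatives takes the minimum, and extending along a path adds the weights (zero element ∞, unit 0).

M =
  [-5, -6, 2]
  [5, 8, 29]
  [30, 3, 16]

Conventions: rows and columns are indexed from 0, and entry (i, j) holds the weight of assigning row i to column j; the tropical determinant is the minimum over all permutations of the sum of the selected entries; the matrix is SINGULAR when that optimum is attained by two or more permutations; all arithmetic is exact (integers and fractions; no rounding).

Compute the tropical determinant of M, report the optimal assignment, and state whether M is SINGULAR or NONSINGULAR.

σ = (0, 1, 2): (-5) + 8 + 16 = 19
σ = (0, 2, 1): (-5) + 29 + 3 = 27
σ = (1, 0, 2): (-6) + 5 + 16 = 15
σ = (1, 2, 0): (-6) + 29 + 30 = 53
σ = (2, 0, 1): 2 + 5 + 3 = 10
σ = (2, 1, 0): 2 + 8 + 30 = 40
Optimal value attained by: σ = (2, 0, 1).
Answer: det⊕(M) = 10; verdict: NONSINGULAR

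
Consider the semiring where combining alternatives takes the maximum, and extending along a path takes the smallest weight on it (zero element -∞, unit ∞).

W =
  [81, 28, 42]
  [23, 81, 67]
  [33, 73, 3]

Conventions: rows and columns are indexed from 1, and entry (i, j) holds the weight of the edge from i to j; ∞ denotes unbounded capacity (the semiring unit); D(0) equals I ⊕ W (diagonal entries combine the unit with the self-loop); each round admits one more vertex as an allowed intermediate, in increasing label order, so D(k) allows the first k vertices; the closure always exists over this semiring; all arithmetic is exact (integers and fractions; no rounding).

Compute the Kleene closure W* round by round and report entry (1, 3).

D(0):
  [∞, 28, 42]
  [23, ∞, 67]
  [33, 73, ∞]
D(1):
  [∞, 28, 42]
  [23, ∞, 67]
  [33, 73, ∞]
D(2):
  [∞, 28, 42]
  [23, ∞, 67]
  [33, 73, ∞]
D(3):
  [∞, 42, 42]
  [33, ∞, 67]
  [33, 73, ∞]
Answer: W*[1][3] = 42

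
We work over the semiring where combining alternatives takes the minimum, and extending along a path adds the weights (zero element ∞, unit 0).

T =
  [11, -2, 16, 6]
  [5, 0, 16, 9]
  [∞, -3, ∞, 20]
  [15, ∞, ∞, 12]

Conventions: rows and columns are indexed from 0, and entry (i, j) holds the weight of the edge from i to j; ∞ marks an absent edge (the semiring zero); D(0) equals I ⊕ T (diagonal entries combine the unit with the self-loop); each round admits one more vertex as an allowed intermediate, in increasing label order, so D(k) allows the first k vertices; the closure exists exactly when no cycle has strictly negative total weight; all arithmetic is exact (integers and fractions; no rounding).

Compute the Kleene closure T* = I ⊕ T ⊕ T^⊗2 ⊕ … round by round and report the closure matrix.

D(0):
  [0, -2, 16, 6]
  [5, 0, 16, 9]
  [∞, -3, 0, 20]
  [15, ∞, ∞, 0]
D(1):
  [0, -2, 16, 6]
  [5, 0, 16, 9]
  [∞, -3, 0, 20]
  [15, 13, 31, 0]
D(2):
  [0, -2, 14, 6]
  [5, 0, 16, 9]
  [2, -3, 0, 6]
  [15, 13, 29, 0]
D(3):
  [0, -2, 14, 6]
  [5, 0, 16, 9]
  [2, -3, 0, 6]
  [15, 13, 29, 0]
D(4):
  [0, -2, 14, 6]
  [5, 0, 16, 9]
  [2, -3, 0, 6]
  [15, 13, 29, 0]
Answer: T* = [[0, -2, 14, 6], [5, 0, 16, 9], [2, -3, 0, 6], [15, 13, 29, 0]]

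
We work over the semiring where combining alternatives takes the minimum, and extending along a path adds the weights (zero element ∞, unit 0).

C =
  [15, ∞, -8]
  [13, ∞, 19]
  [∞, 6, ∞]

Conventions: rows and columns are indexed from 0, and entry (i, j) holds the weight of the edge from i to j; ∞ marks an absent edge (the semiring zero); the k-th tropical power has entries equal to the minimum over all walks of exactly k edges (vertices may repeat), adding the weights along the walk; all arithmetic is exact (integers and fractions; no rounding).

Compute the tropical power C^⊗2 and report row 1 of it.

C^⊗2:
  [30, -2, 7]
  [28, 25, 5]
  [19, ∞, 25]
Answer: row 1 of C^⊗2 = [28, 25, 5]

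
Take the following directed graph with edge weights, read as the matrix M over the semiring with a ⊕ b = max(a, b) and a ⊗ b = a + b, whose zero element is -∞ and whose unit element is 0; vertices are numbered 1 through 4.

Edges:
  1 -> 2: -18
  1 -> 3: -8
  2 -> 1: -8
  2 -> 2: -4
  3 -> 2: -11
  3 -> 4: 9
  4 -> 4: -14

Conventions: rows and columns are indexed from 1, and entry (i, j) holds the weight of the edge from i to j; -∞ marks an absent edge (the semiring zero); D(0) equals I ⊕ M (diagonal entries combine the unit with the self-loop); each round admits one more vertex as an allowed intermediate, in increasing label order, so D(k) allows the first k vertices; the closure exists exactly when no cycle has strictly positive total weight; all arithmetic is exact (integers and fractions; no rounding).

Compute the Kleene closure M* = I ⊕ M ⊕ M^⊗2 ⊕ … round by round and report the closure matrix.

D(0):
  [0, -18, -8, -∞]
  [-8, 0, -∞, -∞]
  [-∞, -11, 0, 9]
  [-∞, -∞, -∞, 0]
D(1):
  [0, -18, -8, -∞]
  [-8, 0, -16, -∞]
  [-∞, -11, 0, 9]
  [-∞, -∞, -∞, 0]
D(2):
  [0, -18, -8, -∞]
  [-8, 0, -16, -∞]
  [-19, -11, 0, 9]
  [-∞, -∞, -∞, 0]
D(3):
  [0, -18, -8, 1]
  [-8, 0, -16, -7]
  [-19, -11, 0, 9]
  [-∞, -∞, -∞, 0]
D(4):
  [0, -18, -8, 1]
  [-8, 0, -16, -7]
  [-19, -11, 0, 9]
  [-∞, -∞, -∞, 0]
Answer: M* = [[0, -18, -8, 1], [-8, 0, -16, -7], [-19, -11, 0, 9], [-∞, -∞, -∞, 0]]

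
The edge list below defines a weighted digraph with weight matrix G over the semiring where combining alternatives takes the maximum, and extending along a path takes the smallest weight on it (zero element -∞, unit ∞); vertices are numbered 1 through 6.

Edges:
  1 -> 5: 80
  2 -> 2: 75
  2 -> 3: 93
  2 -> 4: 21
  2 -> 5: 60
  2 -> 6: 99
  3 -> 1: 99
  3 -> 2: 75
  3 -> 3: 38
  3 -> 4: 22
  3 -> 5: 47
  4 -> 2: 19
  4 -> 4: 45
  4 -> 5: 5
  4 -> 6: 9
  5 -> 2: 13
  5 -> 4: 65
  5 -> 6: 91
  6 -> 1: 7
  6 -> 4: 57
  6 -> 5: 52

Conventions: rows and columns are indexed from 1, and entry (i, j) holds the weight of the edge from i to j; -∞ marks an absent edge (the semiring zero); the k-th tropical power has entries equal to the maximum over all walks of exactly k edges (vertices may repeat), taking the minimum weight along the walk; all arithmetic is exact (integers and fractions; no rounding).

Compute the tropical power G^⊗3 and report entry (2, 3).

G^⊗2:
  [-∞, 13, -∞, 65, -∞, 80]
  [93, 75, 75, 60, 60, 75]
  [38, 75, 75, 47, 80, 75]
  [7, 19, 19, 45, 19, 19]
  [7, 19, 13, 57, 52, 13]
  [-∞, 19, -∞, 52, 7, 52]
G^⊗3:
  [7, 19, 13, 57, 52, 13]
  [75, 75, 75, 60, 80, 75]
  [75, 75, 75, 65, 60, 80]
  [19, 19, 19, 45, 19, 19]
  [13, 19, 19, 52, 19, 52]
  [7, 19, 19, 52, 52, 19]
Key observation: the optimum is the walk 2->2->2->3, with weight 75 min 75 min 93 = 75.
Optimal value attained by: walk 2->2->2->3.
Answer: (G^⊗3)[2][3] = 75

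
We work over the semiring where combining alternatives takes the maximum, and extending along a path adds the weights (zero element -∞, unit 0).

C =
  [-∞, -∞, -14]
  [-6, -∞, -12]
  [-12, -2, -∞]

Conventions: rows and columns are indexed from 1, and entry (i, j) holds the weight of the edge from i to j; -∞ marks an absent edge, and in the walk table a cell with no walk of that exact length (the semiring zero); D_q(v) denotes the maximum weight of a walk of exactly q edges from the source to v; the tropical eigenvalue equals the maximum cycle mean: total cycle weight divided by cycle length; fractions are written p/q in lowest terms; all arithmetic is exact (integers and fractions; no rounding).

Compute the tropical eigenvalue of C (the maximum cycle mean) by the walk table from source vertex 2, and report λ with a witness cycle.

q=0: [-∞, 0, -∞]
q=1: [-6, -∞, -12]
q=2: [-24, -14, -20]
q=3: [-20, -22, -26]
Optimal cycle mean attained by: cycle 2->3->2, total (-12) + (-2), length 2.
Answer: λ = -7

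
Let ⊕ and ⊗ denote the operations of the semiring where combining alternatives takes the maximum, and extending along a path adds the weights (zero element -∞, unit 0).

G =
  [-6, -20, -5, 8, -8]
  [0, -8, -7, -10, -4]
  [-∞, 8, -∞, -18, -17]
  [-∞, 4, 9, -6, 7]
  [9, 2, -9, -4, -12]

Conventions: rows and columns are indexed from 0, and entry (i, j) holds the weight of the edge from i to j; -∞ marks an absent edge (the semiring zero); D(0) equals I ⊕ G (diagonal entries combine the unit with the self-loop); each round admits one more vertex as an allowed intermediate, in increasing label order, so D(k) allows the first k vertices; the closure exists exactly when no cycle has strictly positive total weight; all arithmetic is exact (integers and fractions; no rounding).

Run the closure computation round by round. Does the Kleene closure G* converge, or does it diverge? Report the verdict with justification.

D(0):
  [0, -20, -5, 8, -8]
  [0, 0, -7, -10, -4]
  [-∞, 8, 0, -18, -17]
  [-∞, 4, 9, 0, 7]
  [9, 2, -9, -4, 0]
Detection: at round 1, diagonal entry (4, 4) turns strictly positive.
Key observation: the cycle 4->0->4 has total weight 9 + (-8), which is strictly positive.
Answer: DIVERGES — positive cycle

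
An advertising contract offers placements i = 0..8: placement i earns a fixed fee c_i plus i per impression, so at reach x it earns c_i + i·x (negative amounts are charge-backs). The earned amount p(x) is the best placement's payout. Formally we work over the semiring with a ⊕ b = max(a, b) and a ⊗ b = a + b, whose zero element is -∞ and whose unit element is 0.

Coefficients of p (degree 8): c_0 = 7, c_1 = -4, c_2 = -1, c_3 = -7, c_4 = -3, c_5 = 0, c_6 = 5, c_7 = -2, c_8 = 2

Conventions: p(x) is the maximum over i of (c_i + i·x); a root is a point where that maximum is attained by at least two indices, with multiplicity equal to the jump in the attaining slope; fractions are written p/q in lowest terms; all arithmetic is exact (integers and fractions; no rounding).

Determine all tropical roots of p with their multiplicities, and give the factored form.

hull edge (i=0, c=7) to (i=6, c=5): slope -1/3, span 6
hull edge (i=6, c=5) to (i=8, c=2): slope -3/2, span 2
Factored form: p(x) = 2 ⊗ (x ⊕ 1/3) ⊗ (x ⊕ 1/3) ⊗ (x ⊕ 1/3) ⊗ (x ⊕ 1/3) ⊗ (x ⊕ 1/3) ⊗ (x ⊕ 1/3) ⊗ (x ⊕ 3/2) ⊗ (x ⊕ 3/2)
Answer: roots = 1/3 (mult 6), 3/2 (mult 2)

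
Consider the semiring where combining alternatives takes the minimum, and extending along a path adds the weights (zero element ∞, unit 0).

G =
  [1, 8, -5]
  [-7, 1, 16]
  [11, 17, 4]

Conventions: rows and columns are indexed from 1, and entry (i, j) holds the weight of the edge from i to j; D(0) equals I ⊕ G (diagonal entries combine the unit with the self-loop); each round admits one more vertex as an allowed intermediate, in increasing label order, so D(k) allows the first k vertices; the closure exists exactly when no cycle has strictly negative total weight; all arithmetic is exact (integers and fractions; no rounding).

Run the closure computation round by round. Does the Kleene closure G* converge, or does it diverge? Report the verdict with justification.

D(0):
  [0, 8, -5]
  [-7, 0, 16]
  [11, 17, 0]
D(1):
  [0, 8, -5]
  [-7, 0, -12]
  [11, 17, 0]
D(2):
  [0, 8, -5]
  [-7, 0, -12]
  [10, 17, 0]
D(3):
  [0, 8, -5]
  [-7, 0, -12]
  [10, 17, 0]
Key observation: every diagonal entry stays at the unit through all rounds, so no improving cycle exists.
Answer: CONVERGES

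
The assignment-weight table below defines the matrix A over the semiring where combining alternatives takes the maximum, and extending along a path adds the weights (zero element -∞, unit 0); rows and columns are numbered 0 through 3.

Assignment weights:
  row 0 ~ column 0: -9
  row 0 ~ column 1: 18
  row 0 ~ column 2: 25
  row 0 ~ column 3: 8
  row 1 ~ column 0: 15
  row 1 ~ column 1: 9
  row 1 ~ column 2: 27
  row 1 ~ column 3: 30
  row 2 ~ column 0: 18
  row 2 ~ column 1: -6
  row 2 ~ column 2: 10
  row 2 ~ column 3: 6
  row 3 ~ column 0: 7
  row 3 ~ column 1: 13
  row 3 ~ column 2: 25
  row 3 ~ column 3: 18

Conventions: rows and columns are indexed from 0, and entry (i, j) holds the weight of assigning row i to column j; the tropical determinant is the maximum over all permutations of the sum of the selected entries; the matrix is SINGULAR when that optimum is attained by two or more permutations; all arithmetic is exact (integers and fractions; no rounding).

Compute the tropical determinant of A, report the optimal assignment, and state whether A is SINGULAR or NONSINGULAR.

σ = (0, 1, 2, 3): (-9) + 9 + 10 + 18 = 28
σ = (0, 1, 3, 2): (-9) + 9 + 6 + 25 = 31
σ = (0, 2, 1, 3): (-9) + 27 + (-6) + 18 = 30
σ = (0, 2, 3, 1): (-9) + 27 + 6 + 13 = 37
σ = (0, 3, 1, 2): (-9) + 30 + (-6) + 25 = 40
σ = (0, 3, 2, 1): (-9) + 30 + 10 + 13 = 44
σ = (1, 0, 2, 3): 18 + 15 + 10 + 18 = 61
σ = (1, 0, 3, 2): 18 + 15 + 6 + 25 = 64
σ = (1, 2, 0, 3): 18 + 27 + 18 + 18 = 81
σ = (1, 2, 3, 0): 18 + 27 + 6 + 7 = 58
σ = (1, 3, 0, 2): 18 + 30 + 18 + 25 = 91
σ = (1, 3, 2, 0): 18 + 30 + 10 + 7 = 65
σ = (2, 0, 1, 3): 25 + 15 + (-6) + 18 = 52
σ = (2, 0, 3, 1): 25 + 15 + 6 + 13 = 59
σ = (2, 1, 0, 3): 25 + 9 + 18 + 18 = 70
σ = (2, 1, 3, 0): 25 + 9 + 6 + 7 = 47
σ = (2, 3, 0, 1): 25 + 30 + 18 + 13 = 86
σ = (2, 3, 1, 0): 25 + 30 + (-6) + 7 = 56
σ = (3, 0, 1, 2): 8 + 15 + (-6) + 25 = 42
σ = (3, 0, 2, 1): 8 + 15 + 10 + 13 = 46
σ = (3, 1, 0, 2): 8 + 9 + 18 + 25 = 60
σ = (3, 1, 2, 0): 8 + 9 + 10 + 7 = 34
σ = (3, 2, 0, 1): 8 + 27 + 18 + 13 = 66
σ = (3, 2, 1, 0): 8 + 27 + (-6) + 7 = 36
Optimal value attained by: σ = (1, 3, 0, 2).
Answer: det⊕(A) = 91; verdict: NONSINGULAR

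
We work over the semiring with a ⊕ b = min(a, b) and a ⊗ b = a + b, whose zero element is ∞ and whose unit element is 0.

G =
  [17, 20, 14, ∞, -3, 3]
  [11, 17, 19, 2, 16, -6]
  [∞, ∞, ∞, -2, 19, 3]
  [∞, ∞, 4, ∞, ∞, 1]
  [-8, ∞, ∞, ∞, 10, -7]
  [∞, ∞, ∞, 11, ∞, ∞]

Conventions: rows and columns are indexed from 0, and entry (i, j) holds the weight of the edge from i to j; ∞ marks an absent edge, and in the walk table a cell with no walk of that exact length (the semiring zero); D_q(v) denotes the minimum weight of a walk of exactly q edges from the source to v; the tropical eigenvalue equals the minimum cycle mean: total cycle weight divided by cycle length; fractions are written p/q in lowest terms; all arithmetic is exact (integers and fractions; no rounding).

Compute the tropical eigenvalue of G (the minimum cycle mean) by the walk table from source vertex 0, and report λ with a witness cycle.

q=0: [0, ∞, ∞, ∞, ∞, ∞]
q=1: [17, 20, 14, ∞, -3, 3]
q=2: [-11, 37, 31, 12, 7, -10]
q=3: [-1, 9, 3, 1, -14, -8]
q=4: [-22, 19, 5, 1, -4, -21]
q=5: [-12, -2, -8, -10, -25, -19]
q=6: [-33, 8, -6, -10, -15, -32]
Optimal cycle mean attained by: cycle 0->4->0, total (-3) + (-8), length 2.
Answer: λ = -11/2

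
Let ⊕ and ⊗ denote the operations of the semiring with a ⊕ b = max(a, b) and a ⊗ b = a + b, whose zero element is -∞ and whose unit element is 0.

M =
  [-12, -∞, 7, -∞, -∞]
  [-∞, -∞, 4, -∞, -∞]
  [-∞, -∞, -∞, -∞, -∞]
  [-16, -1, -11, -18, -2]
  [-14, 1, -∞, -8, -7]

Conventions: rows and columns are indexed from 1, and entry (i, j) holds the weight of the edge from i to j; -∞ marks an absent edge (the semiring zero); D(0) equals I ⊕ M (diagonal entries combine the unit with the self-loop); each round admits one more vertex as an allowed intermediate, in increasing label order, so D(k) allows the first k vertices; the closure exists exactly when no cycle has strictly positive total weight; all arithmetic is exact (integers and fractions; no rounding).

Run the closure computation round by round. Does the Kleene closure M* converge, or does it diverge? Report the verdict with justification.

D(0):
  [0, -∞, 7, -∞, -∞]
  [-∞, 0, 4, -∞, -∞]
  [-∞, -∞, 0, -∞, -∞]
  [-16, -1, -11, 0, -2]
  [-14, 1, -∞, -8, 0]
D(1):
  [0, -∞, 7, -∞, -∞]
  [-∞, 0, 4, -∞, -∞]
  [-∞, -∞, 0, -∞, -∞]
  [-16, -1, -9, 0, -2]
  [-14, 1, -7, -8, 0]
D(2):
  [0, -∞, 7, -∞, -∞]
  [-∞, 0, 4, -∞, -∞]
  [-∞, -∞, 0, -∞, -∞]
  [-16, -1, 3, 0, -2]
  [-14, 1, 5, -8, 0]
D(3):
  [0, -∞, 7, -∞, -∞]
  [-∞, 0, 4, -∞, -∞]
  [-∞, -∞, 0, -∞, -∞]
  [-16, -1, 3, 0, -2]
  [-14, 1, 5, -8, 0]
D(4):
  [0, -∞, 7, -∞, -∞]
  [-∞, 0, 4, -∞, -∞]
  [-∞, -∞, 0, -∞, -∞]
  [-16, -1, 3, 0, -2]
  [-14, 1, 5, -8, 0]
D(5):
  [0, -∞, 7, -∞, -∞]
  [-∞, 0, 4, -∞, -∞]
  [-∞, -∞, 0, -∞, -∞]
  [-16, -1, 3, 0, -2]
  [-14, 1, 5, -8, 0]
Key observation: every diagonal entry stays at the unit through all rounds, so no improving cycle exists.
Answer: CONVERGES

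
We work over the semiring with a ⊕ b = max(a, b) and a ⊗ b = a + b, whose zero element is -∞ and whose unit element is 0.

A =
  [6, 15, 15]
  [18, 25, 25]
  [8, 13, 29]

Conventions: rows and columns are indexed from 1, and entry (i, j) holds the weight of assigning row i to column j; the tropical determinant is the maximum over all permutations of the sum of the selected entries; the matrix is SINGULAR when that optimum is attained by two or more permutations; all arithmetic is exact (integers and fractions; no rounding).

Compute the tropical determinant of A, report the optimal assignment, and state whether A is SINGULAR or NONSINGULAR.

σ = (1, 2, 3): 6 + 25 + 29 = 60
σ = (1, 3, 2): 6 + 25 + 13 = 44
σ = (2, 1, 3): 15 + 18 + 29 = 62
σ = (2, 3, 1): 15 + 25 + 8 = 48
σ = (3, 1, 2): 15 + 18 + 13 = 46
σ = (3, 2, 1): 15 + 25 + 8 = 48
Optimal value attained by: σ = (2, 1, 3).
Answer: det⊕(A) = 62; verdict: NONSINGULAR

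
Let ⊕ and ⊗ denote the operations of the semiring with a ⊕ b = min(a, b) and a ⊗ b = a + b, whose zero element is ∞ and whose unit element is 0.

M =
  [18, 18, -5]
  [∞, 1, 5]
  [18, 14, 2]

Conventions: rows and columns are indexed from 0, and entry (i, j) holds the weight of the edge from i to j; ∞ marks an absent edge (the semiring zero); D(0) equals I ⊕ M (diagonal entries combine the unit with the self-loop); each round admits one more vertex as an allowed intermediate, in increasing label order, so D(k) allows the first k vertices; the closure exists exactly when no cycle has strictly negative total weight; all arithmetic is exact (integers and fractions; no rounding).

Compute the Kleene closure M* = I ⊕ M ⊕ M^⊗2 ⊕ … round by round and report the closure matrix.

D(0):
  [0, 18, -5]
  [∞, 0, 5]
  [18, 14, 0]
D(1):
  [0, 18, -5]
  [∞, 0, 5]
  [18, 14, 0]
D(2):
  [0, 18, -5]
  [∞, 0, 5]
  [18, 14, 0]
D(3):
  [0, 9, -5]
  [23, 0, 5]
  [18, 14, 0]
Answer: M* = [[0, 9, -5], [23, 0, 5], [18, 14, 0]]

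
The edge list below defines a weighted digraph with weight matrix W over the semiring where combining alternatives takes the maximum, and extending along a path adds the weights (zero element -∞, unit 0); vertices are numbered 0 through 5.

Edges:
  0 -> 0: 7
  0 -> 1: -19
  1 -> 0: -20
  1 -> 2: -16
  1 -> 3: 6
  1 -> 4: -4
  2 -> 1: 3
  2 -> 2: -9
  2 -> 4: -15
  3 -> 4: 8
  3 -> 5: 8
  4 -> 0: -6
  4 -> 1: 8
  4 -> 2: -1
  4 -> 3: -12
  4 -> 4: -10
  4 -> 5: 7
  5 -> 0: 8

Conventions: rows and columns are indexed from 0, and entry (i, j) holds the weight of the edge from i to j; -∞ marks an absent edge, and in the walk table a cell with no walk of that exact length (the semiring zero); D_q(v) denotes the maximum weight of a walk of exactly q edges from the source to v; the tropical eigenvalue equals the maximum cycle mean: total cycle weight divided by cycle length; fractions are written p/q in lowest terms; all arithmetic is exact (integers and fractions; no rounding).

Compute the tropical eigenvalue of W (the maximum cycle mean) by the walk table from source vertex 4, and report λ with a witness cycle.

q=0: [-∞, -∞, -∞, -∞, 0, -∞]
q=1: [-6, 8, -1, -12, -10, 7]
q=2: [15, 2, -8, 14, 4, -3]
q=3: [22, 12, 3, 8, 22, 22]
q=4: [30, 30, 21, 18, 16, 29]
q=5: [37, 24, 15, 36, 26, 26]
q=6: [44, 34, 25, 30, 44, 44]
Optimal cycle mean attained by: cycle 1->3->4->1, total 6 + 8 + 8, length 3.
Answer: λ = 22/3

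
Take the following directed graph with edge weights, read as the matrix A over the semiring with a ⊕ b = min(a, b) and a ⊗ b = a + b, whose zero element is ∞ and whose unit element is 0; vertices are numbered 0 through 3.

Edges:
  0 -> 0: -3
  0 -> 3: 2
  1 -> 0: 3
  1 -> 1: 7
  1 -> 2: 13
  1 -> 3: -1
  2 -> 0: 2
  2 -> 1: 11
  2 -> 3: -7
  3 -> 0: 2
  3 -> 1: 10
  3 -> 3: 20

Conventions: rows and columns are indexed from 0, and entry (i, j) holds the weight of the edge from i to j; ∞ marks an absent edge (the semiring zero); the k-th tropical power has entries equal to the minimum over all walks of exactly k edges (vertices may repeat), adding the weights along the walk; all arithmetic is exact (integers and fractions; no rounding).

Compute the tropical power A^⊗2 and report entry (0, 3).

A^⊗2:
  [-6, 12, ∞, -1]
  [0, 9, 20, 5]
  [-5, 3, 24, 4]
  [-1, 17, 23, 4]
Key observation: the optimum is the walk 0->0->3, with weight (-3) + 2 = -1.
Optimal value attained by: walk 0->0->3.
Answer: (A^⊗2)[0][3] = -1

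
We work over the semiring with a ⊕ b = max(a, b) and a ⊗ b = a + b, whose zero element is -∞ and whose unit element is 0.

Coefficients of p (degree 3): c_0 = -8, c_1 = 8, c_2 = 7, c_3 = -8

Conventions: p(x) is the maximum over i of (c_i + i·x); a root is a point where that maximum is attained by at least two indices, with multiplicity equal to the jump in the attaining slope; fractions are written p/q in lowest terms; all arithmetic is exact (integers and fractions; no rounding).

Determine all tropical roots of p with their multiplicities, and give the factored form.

hull edge (i=0, c=-8) to (i=1, c=8): slope 16, span 1
hull edge (i=1, c=8) to (i=2, c=7): slope -1, span 1
hull edge (i=2, c=7) to (i=3, c=-8): slope -15, span 1
Factored form: p(x) = -8 ⊗ (x ⊕ (-16)) ⊗ (x ⊕ 1) ⊗ (x ⊕ 15)
Answer: roots = -16 (mult 1), 1 (mult 1), 15 (mult 1)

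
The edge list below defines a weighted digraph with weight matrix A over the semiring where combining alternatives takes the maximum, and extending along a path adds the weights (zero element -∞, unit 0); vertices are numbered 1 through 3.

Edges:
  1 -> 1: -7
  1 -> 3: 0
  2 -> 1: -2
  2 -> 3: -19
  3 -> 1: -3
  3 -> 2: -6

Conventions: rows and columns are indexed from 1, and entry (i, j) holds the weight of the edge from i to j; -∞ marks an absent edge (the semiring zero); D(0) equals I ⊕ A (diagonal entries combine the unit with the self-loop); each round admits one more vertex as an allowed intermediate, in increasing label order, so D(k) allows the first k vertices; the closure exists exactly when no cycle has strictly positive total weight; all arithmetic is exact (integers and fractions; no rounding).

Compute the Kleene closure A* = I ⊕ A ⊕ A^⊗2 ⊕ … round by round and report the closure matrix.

D(0):
  [0, -∞, 0]
  [-2, 0, -19]
  [-3, -6, 0]
D(1):
  [0, -∞, 0]
  [-2, 0, -2]
  [-3, -6, 0]
D(2):
  [0, -∞, 0]
  [-2, 0, -2]
  [-3, -6, 0]
D(3):
  [0, -6, 0]
  [-2, 0, -2]
  [-3, -6, 0]
Answer: A* = [[0, -6, 0], [-2, 0, -2], [-3, -6, 0]]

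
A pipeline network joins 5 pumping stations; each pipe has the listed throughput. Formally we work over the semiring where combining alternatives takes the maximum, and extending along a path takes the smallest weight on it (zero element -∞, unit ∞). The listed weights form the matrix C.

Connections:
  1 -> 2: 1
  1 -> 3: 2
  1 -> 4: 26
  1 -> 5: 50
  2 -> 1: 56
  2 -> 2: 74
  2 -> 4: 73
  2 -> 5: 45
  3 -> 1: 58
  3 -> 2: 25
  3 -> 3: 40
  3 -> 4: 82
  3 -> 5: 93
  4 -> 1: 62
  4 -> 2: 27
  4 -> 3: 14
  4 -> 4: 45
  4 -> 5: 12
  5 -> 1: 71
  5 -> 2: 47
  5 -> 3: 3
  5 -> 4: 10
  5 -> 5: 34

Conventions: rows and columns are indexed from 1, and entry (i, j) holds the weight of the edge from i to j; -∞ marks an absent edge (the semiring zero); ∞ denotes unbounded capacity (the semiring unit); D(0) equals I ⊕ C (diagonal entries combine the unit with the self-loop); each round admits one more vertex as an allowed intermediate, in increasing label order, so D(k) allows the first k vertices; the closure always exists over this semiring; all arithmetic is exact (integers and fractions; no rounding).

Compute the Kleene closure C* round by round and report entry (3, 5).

D(0):
  [∞, 1, 2, 26, 50]
  [56, ∞, -∞, 73, 45]
  [58, 25, ∞, 82, 93]
  [62, 27, 14, ∞, 12]
  [71, 47, 3, 10, ∞]
D(1):
  [∞, 1, 2, 26, 50]
  [56, ∞, 2, 73, 50]
  [58, 25, ∞, 82, 93]
  [62, 27, 14, ∞, 50]
  [71, 47, 3, 26, ∞]
D(2):
  [∞, 1, 2, 26, 50]
  [56, ∞, 2, 73, 50]
  [58, 25, ∞, 82, 93]
  [62, 27, 14, ∞, 50]
  [71, 47, 3, 47, ∞]
D(3):
  [∞, 2, 2, 26, 50]
  [56, ∞, 2, 73, 50]
  [58, 25, ∞, 82, 93]
  [62, 27, 14, ∞, 50]
  [71, 47, 3, 47, ∞]
D(4):
  [∞, 26, 14, 26, 50]
  [62, ∞, 14, 73, 50]
  [62, 27, ∞, 82, 93]
  [62, 27, 14, ∞, 50]
  [71, 47, 14, 47, ∞]
D(5):
  [∞, 47, 14, 47, 50]
  [62, ∞, 14, 73, 50]
  [71, 47, ∞, 82, 93]
  [62, 47, 14, ∞, 50]
  [71, 47, 14, 47, ∞]
Answer: C*[3][5] = 93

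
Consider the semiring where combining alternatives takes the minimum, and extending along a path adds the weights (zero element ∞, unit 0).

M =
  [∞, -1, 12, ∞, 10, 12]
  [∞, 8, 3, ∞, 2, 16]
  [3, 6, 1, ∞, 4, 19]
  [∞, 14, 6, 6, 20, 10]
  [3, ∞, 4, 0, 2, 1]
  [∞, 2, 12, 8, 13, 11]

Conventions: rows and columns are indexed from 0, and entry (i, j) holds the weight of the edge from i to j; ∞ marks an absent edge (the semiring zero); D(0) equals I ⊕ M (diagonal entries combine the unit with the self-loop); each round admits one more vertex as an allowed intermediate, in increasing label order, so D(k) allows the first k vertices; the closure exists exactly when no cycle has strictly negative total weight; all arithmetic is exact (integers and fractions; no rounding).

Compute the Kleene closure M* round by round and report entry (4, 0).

D(0):
  [0, -1, 12, ∞, 10, 12]
  [∞, 0, 3, ∞, 2, 16]
  [3, 6, 0, ∞, 4, 19]
  [∞, 14, 6, 0, 20, 10]
  [3, ∞, 4, 0, 0, 1]
  [∞, 2, 12, 8, 13, 0]
D(1):
  [0, -1, 12, ∞, 10, 12]
  [∞, 0, 3, ∞, 2, 16]
  [3, 2, 0, ∞, 4, 15]
  [∞, 14, 6, 0, 20, 10]
  [3, 2, 4, 0, 0, 1]
  [∞, 2, 12, 8, 13, 0]
D(2):
  [0, -1, 2, ∞, 1, 12]
  [∞, 0, 3, ∞, 2, 16]
  [3, 2, 0, ∞, 4, 15]
  [∞, 14, 6, 0, 16, 10]
  [3, 2, 4, 0, 0, 1]
  [∞, 2, 5, 8, 4, 0]
D(3):
  [0, -1, 2, ∞, 1, 12]
  [6, 0, 3, ∞, 2, 16]
  [3, 2, 0, ∞, 4, 15]
  [9, 8, 6, 0, 10, 10]
  [3, 2, 4, 0, 0, 1]
  [8, 2, 5, 8, 4, 0]
D(4):
  [0, -1, 2, ∞, 1, 12]
  [6, 0, 3, ∞, 2, 16]
  [3, 2, 0, ∞, 4, 15]
  [9, 8, 6, 0, 10, 10]
  [3, 2, 4, 0, 0, 1]
  [8, 2, 5, 8, 4, 0]
D(5):
  [0, -1, 2, 1, 1, 2]
  [5, 0, 3, 2, 2, 3]
  [3, 2, 0, 4, 4, 5]
  [9, 8, 6, 0, 10, 10]
  [3, 2, 4, 0, 0, 1]
  [7, 2, 5, 4, 4, 0]
D(6):
  [0, -1, 2, 1, 1, 2]
  [5, 0, 3, 2, 2, 3]
  [3, 2, 0, 4, 4, 5]
  [9, 8, 6, 0, 10, 10]
  [3, 2, 4, 0, 0, 1]
  [7, 2, 5, 4, 4, 0]
Answer: M*[4][0] = 3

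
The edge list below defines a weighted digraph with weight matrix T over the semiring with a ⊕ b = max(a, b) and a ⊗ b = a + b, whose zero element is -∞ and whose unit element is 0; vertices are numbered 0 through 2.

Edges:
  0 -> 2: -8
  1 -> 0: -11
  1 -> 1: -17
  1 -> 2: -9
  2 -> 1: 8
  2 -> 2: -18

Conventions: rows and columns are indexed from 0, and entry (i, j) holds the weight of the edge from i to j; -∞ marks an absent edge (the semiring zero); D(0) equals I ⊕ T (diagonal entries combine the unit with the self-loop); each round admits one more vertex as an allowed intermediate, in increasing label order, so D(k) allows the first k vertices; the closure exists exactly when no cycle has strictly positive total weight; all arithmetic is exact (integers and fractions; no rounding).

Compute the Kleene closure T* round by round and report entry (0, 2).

D(0):
  [0, -∞, -8]
  [-11, 0, -9]
  [-∞, 8, 0]
D(1):
  [0, -∞, -8]
  [-11, 0, -9]
  [-∞, 8, 0]
D(2):
  [0, -∞, -8]
  [-11, 0, -9]
  [-3, 8, 0]
D(3):
  [0, 0, -8]
  [-11, 0, -9]
  [-3, 8, 0]
Answer: T*[0][2] = -8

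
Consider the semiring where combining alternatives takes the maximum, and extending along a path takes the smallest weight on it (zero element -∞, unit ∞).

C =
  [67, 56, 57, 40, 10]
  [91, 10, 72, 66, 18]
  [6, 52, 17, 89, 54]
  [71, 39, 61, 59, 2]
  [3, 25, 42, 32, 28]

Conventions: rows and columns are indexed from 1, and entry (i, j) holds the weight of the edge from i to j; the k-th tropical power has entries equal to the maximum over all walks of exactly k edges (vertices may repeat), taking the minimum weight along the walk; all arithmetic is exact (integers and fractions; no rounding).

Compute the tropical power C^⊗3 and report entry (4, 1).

C^⊗2:
  [67, 56, 57, 57, 54]
  [67, 56, 61, 72, 54]
  [71, 39, 61, 59, 28]
  [67, 56, 59, 61, 54]
  [32, 42, 32, 42, 42]
C^⊗3:
  [67, 56, 57, 57, 54]
  [71, 56, 61, 61, 54]
  [67, 56, 59, 61, 54]
  [67, 56, 61, 59, 54]
  [42, 39, 42, 42, 32]
Key observation: the optimum is the walk 4->1->1->1, with weight 71 min 67 min 67 = 67.
Optimal value attained by: walk 4->1->1->1.
Answer: (C^⊗3)[4][1] = 67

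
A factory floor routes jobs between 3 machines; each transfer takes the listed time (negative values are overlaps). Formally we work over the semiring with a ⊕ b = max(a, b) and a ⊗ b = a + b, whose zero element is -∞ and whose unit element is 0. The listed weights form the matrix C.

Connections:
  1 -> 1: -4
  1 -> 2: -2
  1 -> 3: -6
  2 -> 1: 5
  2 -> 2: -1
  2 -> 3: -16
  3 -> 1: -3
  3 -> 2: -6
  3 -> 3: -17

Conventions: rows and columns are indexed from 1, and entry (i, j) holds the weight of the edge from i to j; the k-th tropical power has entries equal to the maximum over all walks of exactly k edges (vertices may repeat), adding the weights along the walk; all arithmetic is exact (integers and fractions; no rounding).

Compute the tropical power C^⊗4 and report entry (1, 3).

C^⊗2:
  [3, -3, -10]
  [4, 3, -1]
  [-1, -5, -9]
C^⊗3:
  [2, 1, -3]
  [8, 2, -2]
  [0, -3, -7]
C^⊗4:
  [6, 0, -4]
  [7, 6, 2]
  [2, -2, -6]
Key observation: the optimum is the walk 1->2->2->1->3, with weight (-2) + (-1) + 5 + (-6) = -4.
Optimal value attained by: walk 1->2->2->1->3.
Answer: (C^⊗4)[1][3] = -4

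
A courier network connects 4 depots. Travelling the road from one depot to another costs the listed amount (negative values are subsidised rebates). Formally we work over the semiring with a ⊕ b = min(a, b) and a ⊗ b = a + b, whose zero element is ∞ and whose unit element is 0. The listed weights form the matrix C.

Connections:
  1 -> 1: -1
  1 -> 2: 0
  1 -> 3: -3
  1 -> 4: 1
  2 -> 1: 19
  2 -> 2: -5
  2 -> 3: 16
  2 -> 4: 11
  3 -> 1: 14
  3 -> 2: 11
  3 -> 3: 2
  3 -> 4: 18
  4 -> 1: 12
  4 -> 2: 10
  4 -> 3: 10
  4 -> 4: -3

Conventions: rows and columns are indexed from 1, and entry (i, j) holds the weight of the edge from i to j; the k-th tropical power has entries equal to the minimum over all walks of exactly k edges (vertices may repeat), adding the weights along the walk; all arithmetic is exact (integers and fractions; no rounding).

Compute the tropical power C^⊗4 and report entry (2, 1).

C^⊗2:
  [-2, -5, -4, -2]
  [14, -10, 11, 6]
  [13, 6, 4, 15]
  [9, 5, 7, -6]
C^⊗3:
  [-3, -10, -5, -5]
  [9, -15, 6, 1]
  [12, 1, 6, 12]
  [6, 0, 4, -9]
C^⊗4:
  [-4, -15, -6, -8]
  [4, -20, 1, -4]
  [11, -4, 8, 9]
  [3, -5, 1, -12]
Key observation: the optimum is the walk 2->2->2->2->1, with weight (-5) + (-5) + (-5) + 19 = 4.
Optimal value attained by: walk 2->2->2->2->1.
Answer: (C^⊗4)[2][1] = 4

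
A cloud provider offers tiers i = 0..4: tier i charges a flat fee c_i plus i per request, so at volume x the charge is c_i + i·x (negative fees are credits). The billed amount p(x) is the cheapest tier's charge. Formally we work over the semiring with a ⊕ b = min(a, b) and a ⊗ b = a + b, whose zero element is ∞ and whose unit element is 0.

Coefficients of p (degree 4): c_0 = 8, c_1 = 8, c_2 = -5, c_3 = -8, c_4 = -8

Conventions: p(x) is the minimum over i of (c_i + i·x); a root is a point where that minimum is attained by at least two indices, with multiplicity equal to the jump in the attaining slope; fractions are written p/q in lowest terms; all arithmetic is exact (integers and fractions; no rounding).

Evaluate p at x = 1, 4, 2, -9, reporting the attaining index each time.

p(1) = min(8+0·1=8, 8+1·1=9, -5+2·1=-3, -8+3·1=-5, -8+4·1=-4) = -5 (attained by i=3)
p(4) = min(8+0·4=8, 8+1·4=12, -5+2·4=3, -8+3·4=4, -8+4·4=8) = 3 (attained by i=2)
p(2) = min(8+0·2=8, 8+1·2=10, -5+2·2=-1, -8+3·2=-2, -8+4·2=0) = -2 (attained by i=3)
p(-9) = min(8+0·(-9)=8, 8+1·(-9)=-1, -5+2·(-9)=-23, -8+3·(-9)=-35, -8+4·(-9)=-44) = -44 (attained by i=4)
Answer: p(1) = -5; p(4) = 3; p(2) = -2; p(-9) = -44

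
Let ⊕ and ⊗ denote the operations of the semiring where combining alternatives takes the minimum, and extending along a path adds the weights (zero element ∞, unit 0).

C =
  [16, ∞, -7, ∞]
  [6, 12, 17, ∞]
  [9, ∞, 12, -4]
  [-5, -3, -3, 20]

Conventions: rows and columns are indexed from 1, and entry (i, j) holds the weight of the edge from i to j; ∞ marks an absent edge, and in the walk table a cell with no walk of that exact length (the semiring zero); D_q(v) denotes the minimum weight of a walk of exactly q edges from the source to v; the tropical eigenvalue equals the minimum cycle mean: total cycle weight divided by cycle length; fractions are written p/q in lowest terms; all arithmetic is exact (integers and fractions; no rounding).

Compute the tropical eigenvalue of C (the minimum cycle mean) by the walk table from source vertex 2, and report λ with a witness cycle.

q=0: [∞, 0, ∞, ∞]
q=1: [6, 12, 17, ∞]
q=2: [18, 24, -1, 13]
q=3: [8, 10, 10, -5]
q=4: [-10, -8, -8, 6]
Optimal cycle mean attained by: cycle 1->3->4->1, total (-7) + (-4) + (-5), length 3.
Answer: λ = -16/3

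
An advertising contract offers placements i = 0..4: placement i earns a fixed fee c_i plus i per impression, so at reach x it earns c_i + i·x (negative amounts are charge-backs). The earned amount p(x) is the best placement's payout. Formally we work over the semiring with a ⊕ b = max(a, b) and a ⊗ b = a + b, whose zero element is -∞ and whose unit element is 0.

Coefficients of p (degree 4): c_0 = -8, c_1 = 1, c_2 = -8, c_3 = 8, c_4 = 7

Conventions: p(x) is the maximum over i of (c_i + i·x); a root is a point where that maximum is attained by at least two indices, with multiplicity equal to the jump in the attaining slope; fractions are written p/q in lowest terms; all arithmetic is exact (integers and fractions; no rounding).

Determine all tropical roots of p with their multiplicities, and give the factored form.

hull edge (i=0, c=-8) to (i=1, c=1): slope 9, span 1
hull edge (i=1, c=1) to (i=3, c=8): slope 7/2, span 2
hull edge (i=3, c=8) to (i=4, c=7): slope -1, span 1
Factored form: p(x) = 7 ⊗ (x ⊕ (-9)) ⊗ (x ⊕ (-7/2)) ⊗ (x ⊕ (-7/2)) ⊗ (x ⊕ 1)
Answer: roots = -9 (mult 1), -7/2 (mult 2), 1 (mult 1)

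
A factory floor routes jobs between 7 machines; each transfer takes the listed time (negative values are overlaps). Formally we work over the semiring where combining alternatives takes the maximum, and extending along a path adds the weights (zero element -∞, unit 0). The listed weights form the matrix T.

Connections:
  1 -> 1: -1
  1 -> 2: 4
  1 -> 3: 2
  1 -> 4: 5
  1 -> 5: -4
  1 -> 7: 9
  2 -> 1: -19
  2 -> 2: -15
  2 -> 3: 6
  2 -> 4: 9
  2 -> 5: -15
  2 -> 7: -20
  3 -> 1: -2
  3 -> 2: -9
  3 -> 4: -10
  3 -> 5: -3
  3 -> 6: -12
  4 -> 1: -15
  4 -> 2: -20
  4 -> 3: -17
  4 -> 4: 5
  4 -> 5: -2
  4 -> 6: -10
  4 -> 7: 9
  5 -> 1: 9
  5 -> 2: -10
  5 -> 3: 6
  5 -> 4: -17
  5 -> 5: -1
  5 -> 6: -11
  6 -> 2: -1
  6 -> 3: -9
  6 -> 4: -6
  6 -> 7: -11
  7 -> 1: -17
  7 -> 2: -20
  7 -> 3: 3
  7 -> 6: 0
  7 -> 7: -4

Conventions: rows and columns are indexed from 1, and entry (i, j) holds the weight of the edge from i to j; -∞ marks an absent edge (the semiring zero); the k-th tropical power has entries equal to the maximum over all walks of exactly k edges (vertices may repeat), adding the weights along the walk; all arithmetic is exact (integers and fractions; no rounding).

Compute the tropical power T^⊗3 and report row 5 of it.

T^⊗2:
  [5, 3, 12, 13, 3, 9, 14]
  [4, -3, -8, 14, 7, -1, 18]
  [6, 2, 3, 3, -4, -14, 7]
  [7, -11, 12, 10, 3, 9, 14]
  [8, 13, 11, 14, 5, -6, 18]
  [-11, -16, 5, 8, -8, -11, 3]
  [1, -1, -1, -6, 0, -4, -8]
T^⊗3:
  [12, 9, 17, 18, 11, 14, 22]
  [16, 8, 21, 19, 12, 18, 23]
  [5, 10, 10, 11, 2, 7, 15]
  [12, 11, 17, 15, 9, 14, 19]
  [14, 12, 21, 22, 12, 18, 23]
  [3, -4, 6, 13, 6, 3, 17]
  [9, 5, 6, 8, -1, -8, 10]
Answer: row 5 of T^⊗3 = [14, 12, 21, 22, 12, 18, 23]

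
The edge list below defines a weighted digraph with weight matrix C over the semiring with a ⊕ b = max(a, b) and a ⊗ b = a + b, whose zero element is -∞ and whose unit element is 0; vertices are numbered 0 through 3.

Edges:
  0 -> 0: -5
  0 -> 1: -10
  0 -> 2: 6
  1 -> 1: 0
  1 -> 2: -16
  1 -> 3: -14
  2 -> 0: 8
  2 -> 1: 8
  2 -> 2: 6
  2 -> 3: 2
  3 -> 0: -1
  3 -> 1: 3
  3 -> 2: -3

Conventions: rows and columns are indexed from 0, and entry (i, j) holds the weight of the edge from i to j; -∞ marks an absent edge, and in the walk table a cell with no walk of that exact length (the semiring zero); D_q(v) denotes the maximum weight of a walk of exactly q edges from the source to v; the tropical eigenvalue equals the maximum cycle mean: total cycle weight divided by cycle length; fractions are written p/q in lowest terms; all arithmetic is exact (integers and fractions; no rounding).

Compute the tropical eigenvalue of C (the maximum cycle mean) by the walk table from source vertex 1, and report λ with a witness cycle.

q=0: [-∞, 0, -∞, -∞]
q=1: [-∞, 0, -16, -14]
q=2: [-8, 0, -10, -14]
q=3: [-2, 0, -2, -8]
q=4: [6, 6, 4, 0]
Optimal cycle mean attained by: cycle 0->2->0, total 6 + 8, length 2.
Answer: λ = 7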